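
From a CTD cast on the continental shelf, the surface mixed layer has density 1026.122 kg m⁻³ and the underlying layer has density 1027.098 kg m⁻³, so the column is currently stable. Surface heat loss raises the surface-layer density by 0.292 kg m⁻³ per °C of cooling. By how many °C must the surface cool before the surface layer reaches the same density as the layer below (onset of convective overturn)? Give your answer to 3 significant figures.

Density deficit of the surface layer: 1027.098 − 1026.122 = 0.976 kg m⁻³.
Required change = 0.976 / 0.292 = 3.34 °C.

3.34 °C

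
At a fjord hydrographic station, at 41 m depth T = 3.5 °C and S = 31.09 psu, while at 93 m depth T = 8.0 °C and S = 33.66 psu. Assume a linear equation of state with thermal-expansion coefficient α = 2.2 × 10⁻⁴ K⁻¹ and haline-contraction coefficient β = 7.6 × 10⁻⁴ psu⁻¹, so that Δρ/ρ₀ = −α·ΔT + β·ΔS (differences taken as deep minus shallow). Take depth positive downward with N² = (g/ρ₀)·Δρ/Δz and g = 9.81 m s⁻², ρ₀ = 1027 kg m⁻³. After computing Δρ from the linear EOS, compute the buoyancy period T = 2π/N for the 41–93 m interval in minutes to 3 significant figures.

ΔT = +4.5 K, ΔS = +2.57 psu (deep − shallow).
Δρ/ρ₀ = −αΔT + βΔS = -9.90 × 10⁻⁴ + 1.9532 × 10⁻³ = 9.632 × 10⁻⁴, so Δρ ≈ 0.9892 kg m⁻³.
N² = (g/ρ₀)·Δρ/Δz = g·(Δρ/ρ₀)/Δz = 9.81 × 9.632 × 10⁻⁴ / 52 = 1.8171 × 10⁻⁴ s⁻².
N = √(1.8171 × 10⁻⁴) = 0.013480 rad s⁻¹ → T = 2π/N = 466.11 s = 7.7685 min ≈ 7.77 min.

7.77 min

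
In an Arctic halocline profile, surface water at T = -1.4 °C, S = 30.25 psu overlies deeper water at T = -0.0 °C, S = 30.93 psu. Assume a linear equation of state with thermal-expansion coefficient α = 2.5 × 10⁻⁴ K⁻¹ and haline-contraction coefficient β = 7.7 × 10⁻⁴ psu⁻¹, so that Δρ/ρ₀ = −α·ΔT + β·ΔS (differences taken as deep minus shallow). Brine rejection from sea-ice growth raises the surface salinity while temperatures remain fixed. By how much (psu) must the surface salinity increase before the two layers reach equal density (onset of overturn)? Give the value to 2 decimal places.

Neutral buoyancy requires −α(T_deep − T_surf) + β(S_deep − S_surf′) = 0.
S_surf′ = S_deep − (α/β)·ΔT = 30.93 − (2.5 × 10⁻⁴/7.7 × 10⁻⁴)·(+1.4) = 30.4755 psu.
Increase required: 30.4755 − 30.25 = 0.2255 psu.

0.23 psu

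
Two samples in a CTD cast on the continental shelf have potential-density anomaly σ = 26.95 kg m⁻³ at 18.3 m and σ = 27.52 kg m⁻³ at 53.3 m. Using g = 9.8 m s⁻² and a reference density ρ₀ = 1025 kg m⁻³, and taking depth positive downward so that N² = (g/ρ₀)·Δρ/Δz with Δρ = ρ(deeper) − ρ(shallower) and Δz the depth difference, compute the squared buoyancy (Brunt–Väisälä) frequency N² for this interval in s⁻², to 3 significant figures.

1.56 × 10⁻⁴ s⁻²

Δρ = 1027.52 − 1026.95 = 0.57 kg m⁻³ over Δz = 53.3 − 18.3 = 35 m.
N² = (9.8/1025) × (0.57/35) = 1.5571 × 10⁻⁴ s⁻² ≈ 1.56 × 10⁻⁴ s⁻².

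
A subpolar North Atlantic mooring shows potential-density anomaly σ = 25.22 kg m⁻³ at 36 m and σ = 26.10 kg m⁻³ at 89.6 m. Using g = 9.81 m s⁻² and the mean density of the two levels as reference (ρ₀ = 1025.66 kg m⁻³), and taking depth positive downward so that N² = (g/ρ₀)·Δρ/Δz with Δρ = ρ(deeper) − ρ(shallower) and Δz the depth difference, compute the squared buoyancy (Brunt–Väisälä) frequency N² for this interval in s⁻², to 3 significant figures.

Δρ = 1026.10 − 1025.22 = 0.88 kg m⁻³ over Δz = 89.6 − 36 = 53.6 m.
N² = (9.81/1025.66) × (0.88/53.6) = 1.5703 × 10⁻⁴ s⁻² ≈ 1.57 × 10⁻⁴ s⁻².

1.57 × 10⁻⁴ s⁻²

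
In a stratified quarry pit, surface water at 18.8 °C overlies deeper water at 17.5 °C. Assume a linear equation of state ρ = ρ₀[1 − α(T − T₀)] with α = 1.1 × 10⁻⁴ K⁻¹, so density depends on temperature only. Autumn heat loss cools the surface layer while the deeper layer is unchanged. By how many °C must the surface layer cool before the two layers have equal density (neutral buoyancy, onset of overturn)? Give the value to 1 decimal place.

With temperature the only control, equal density requires T_surf′ = T_deep.
T_surf′ = 17.5 °C.
Cooling required: 18.8 − 17.5 = 1.3 °C.

1.3 °C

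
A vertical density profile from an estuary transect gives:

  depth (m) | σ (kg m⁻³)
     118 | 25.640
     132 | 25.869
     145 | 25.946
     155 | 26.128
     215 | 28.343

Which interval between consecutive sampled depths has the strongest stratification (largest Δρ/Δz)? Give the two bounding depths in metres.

155–215 m

Compute the density gradient over each adjacent pair:
  118–132 m: Δρ/Δz = 0.229/14 = 0.016 kg m⁻⁴
  132–145 m: Δρ/Δz = 0.077/13 = 5.9 × 10⁻³ kg m⁻⁴
  145–155 m: Δρ/Δz = 0.182/10 = 0.018 kg m⁻⁴
  155–215 m: Δρ/Δz = 2.215/60 = 0.037 kg m⁻⁴
The largest gradient is in the 155–215 m interval — the pycnocline.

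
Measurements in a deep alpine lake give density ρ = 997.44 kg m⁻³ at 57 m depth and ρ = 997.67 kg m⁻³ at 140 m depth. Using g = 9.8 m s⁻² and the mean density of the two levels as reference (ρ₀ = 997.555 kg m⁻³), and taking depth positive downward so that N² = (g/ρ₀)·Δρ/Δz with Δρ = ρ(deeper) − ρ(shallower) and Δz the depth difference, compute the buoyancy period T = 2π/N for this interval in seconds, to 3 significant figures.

1.20 × 10³ s

Δρ = 997.67 − 997.44 = 0.23 kg m⁻³ over Δz = 140 − 57 = 83 m.
N² = (9.8/997.555) × (0.23/83) = 2.7223 × 10⁻⁵ s⁻².
N = √(2.7223 × 10⁻⁵) = 5.2176 × 10⁻³ rad s⁻¹, so T = 2π/N = 1.2042 × 10³ s ≈ 1.20 × 10³ s.
N² > 0, so the interval is statically stable.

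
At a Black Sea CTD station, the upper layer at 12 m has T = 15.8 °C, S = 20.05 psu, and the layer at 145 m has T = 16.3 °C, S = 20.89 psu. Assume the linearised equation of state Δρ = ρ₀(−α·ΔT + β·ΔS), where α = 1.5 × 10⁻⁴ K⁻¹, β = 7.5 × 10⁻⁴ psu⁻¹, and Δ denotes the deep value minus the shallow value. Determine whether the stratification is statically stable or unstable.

ΔT = 16.3 − 15.8 = +0.5 K and ΔS = 20.89 − 20.05 = +0.84 psu (deep − shallow).
−αΔT = -7.50 × 10⁻⁵; βΔS = 6.30 × 10⁻⁴; sum Δρ/ρ₀ = 5.55 × 10⁻⁴.
Δρ/ρ₀ > 0, so Δρ > 0: deeper water is denser → statically stable.

stable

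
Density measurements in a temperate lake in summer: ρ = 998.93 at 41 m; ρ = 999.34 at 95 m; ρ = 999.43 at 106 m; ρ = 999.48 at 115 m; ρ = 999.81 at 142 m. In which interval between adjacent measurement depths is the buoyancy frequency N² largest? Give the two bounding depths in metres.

115–142 m

Compute the density gradient over each adjacent pair:
  41–95 m: Δρ/Δz = 0.41/54 = 7.6 × 10⁻³ kg m⁻⁴
  95–106 m: Δρ/Δz = 0.09/11 = 8.2 × 10⁻³ kg m⁻⁴
  106–115 m: Δρ/Δz = 0.05/9 = 5.6 × 10⁻³ kg m⁻⁴
  115–142 m: Δρ/Δz = 0.33/27 = 0.012 kg m⁻⁴
The largest gradient is in the 115–142 m interval — the pycnocline.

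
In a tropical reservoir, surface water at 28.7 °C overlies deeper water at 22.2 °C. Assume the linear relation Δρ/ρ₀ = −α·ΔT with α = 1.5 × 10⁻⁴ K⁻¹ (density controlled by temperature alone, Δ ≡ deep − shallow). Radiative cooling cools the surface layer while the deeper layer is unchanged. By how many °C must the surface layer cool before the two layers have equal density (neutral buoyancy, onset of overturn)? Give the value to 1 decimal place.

6.5 °C

With temperature the only control, equal density requires T_surf′ = T_deep.
T_surf′ = 22.2 °C.
Cooling required: 28.7 − 22.2 = 6.5 °C.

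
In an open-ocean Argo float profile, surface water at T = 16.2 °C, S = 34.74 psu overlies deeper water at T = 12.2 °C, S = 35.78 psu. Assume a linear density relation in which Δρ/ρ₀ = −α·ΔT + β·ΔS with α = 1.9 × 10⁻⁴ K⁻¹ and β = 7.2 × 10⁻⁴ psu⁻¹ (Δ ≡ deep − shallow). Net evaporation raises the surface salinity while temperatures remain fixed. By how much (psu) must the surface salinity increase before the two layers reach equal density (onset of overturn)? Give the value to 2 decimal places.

Neutral buoyancy requires −α(T_deep − T_surf) + β(S_deep − S_surf′) = 0.
S_surf′ = S_deep − (α/β)·ΔT = 35.78 − (1.9 × 10⁻⁴/7.2 × 10⁻⁴)·(-4.0) = 36.8356 psu.
Increase required: 36.8356 − 34.74 = 2.0956 psu.

2.10 psu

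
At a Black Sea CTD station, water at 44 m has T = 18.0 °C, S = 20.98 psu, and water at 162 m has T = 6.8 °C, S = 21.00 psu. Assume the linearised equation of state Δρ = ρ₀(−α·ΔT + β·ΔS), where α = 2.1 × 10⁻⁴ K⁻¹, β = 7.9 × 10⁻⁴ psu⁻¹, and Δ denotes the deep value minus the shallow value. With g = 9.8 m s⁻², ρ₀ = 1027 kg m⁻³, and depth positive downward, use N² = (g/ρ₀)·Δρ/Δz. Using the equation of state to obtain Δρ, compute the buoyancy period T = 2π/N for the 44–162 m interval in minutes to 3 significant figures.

ΔT = -11.2 K, ΔS = +0.02 psu (deep − shallow).
Δρ/ρ₀ = −αΔT + βΔS = 2.352 × 10⁻³ + 1.58 × 10⁻⁵ = 2.3678 × 10⁻³, so Δρ ≈ 2.432 kg m⁻³.
N² = (g/ρ₀)·Δρ/Δz = g·(Δρ/ρ₀)/Δz = 9.8 × 2.3678 × 10⁻³ / 118 = 1.9665 × 10⁻⁴ s⁻².
N = √(1.9665 × 10⁻⁴) = 0.014023 rad s⁻¹ → T = 2π/N = 448.06 s = 7.4677 min ≈ 7.47 min.

7.47 min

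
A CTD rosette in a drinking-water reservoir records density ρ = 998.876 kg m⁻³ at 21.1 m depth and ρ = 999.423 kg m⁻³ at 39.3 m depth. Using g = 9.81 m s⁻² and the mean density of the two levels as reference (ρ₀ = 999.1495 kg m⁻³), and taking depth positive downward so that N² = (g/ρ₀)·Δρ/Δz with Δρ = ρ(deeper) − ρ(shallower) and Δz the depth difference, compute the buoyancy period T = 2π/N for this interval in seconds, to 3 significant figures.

Δρ = 999.423 − 998.876 = 0.547 kg m⁻³ over Δz = 39.3 − 21.1 = 18.2 m.
N² = (9.81/999.1495) × (0.547/18.2) = 2.9509 × 10⁻⁴ s⁻².
N = √(2.9509 × 10⁻⁴) = 0.017178 rad s⁻¹, so T = 2π/N = 365.77 s ≈ 366 s.

366 s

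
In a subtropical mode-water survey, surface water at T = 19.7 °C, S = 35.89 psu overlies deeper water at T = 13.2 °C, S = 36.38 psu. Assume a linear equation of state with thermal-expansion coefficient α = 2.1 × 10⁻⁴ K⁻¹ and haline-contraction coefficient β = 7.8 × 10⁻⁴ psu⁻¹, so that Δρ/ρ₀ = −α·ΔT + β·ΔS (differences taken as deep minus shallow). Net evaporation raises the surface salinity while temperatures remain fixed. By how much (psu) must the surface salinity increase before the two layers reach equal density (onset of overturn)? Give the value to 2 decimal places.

2.24 psu

Neutral buoyancy requires −α(T_deep − T_surf) + β(S_deep − S_surf′) = 0.
S_surf′ = S_deep − (α/β)·ΔT = 36.38 − (2.1 × 10⁻⁴/7.8 × 10⁻⁴)·(-6.5) = 38.1300 psu.
Increase required: 38.1300 − 35.89 = 2.2400 psu.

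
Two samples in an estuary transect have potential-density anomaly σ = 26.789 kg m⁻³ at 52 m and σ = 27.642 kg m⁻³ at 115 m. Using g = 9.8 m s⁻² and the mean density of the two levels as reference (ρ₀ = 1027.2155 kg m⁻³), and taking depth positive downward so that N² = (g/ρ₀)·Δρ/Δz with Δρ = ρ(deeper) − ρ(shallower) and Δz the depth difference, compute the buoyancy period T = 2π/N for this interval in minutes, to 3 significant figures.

Δρ = 1027.642 − 1026.789 = 0.853 kg m⁻³ over Δz = 115 − 52 = 63 m.
N² = (9.8/1027.2155) × (0.853/63) = 1.2917 × 10⁻⁴ s⁻².
N = √(1.2917 × 10⁻⁴) = 0.011365 rad s⁻¹, so T = 2π/N = 552.85 s = 9.2142 min ≈ 9.21 min.

9.21 min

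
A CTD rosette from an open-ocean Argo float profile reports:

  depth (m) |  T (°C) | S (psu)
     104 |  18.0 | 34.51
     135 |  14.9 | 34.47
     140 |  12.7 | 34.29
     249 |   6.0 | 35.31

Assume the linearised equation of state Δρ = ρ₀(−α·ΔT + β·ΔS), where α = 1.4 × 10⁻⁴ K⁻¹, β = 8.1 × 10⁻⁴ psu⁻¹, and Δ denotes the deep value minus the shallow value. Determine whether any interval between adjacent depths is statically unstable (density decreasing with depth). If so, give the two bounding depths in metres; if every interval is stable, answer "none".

Evaluate Δρ/ρ₀ = −αΔT + βΔS across each adjacent pair:
  104–135 m: −αΔT+βΔS = −(1.4 × 10⁻⁴)(-3.1)+(8.1 × 10⁻⁴)(-0.04) = 4.0 × 10⁻⁴ → stable
  135–140 m: −αΔT+βΔS = −(1.4 × 10⁻⁴)(-2.2)+(8.1 × 10⁻⁴)(-0.18) = 1.6 × 10⁻⁴ → stable
  140–249 m: −αΔT+βΔS = −(1.4 × 10⁻⁴)(-6.7)+(8.1 × 10⁻⁴)(+1.02) = 1.8 × 10⁻³ → stable
Every interval has Δρ > 0: the column is stably stratified throughout.

none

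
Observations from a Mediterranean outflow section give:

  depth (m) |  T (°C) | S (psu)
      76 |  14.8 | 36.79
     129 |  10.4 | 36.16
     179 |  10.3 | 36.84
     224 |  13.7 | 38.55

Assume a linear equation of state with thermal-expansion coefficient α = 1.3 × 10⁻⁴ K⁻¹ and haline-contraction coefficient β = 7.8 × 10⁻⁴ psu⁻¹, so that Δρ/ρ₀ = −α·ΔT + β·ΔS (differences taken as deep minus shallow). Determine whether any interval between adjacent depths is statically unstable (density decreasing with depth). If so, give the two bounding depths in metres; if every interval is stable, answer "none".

Evaluate Δρ/ρ₀ = −αΔT + βΔS across each adjacent pair:
  76–129 m: −αΔT+βΔS = −(1.3 × 10⁻⁴)(-4.4)+(7.8 × 10⁻⁴)(-0.63) = 8.1 × 10⁻⁵ → stable
  129–179 m: −αΔT+βΔS = −(1.3 × 10⁻⁴)(-0.1)+(7.8 × 10⁻⁴)(+0.68) = 5.4 × 10⁻⁴ → stable
  179–224 m: −αΔT+βΔS = −(1.3 × 10⁻⁴)(+3.4)+(7.8 × 10⁻⁴)(+1.71) = 8.9 × 10⁻⁴ → stable
Every interval has Δρ > 0: the column is stably stratified throughout.

none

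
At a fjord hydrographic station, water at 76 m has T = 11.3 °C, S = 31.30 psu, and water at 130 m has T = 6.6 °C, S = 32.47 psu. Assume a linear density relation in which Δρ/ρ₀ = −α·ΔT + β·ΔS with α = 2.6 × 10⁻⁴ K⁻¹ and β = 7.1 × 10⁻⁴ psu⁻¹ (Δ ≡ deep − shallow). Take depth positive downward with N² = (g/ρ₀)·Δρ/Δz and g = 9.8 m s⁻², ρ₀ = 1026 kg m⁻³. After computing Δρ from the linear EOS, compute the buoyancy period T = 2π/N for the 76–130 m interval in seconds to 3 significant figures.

ΔT = -4.7 K, ΔS = +1.17 psu (deep − shallow).
Δρ/ρ₀ = −αΔT + βΔS = 1.222 × 10⁻³ + 8.307 × 10⁻⁴ = 2.0527 × 10⁻³, so Δρ ≈ 2.106 kg m⁻³.
N² = (g/ρ₀)·Δρ/Δz = g·(Δρ/ρ₀)/Δz = 9.8 × 2.0527 × 10⁻³ / 54 = 3.7253 × 10⁻⁴ s⁻².
N = √(3.7253 × 10⁻⁴) = 0.019301 rad s⁻¹ → T = 2π/N = 325.54 s ≈ 326 s.

326 s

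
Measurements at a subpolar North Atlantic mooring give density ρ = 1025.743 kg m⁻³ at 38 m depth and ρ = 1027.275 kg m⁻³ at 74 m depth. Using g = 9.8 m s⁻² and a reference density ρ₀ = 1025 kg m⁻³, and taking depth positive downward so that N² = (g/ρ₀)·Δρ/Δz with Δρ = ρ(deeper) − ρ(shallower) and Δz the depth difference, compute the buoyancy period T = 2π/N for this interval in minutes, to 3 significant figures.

5.19 min

Δρ = 1027.275 − 1025.743 = 1.532 kg m⁻³ over Δz = 74 − 38 = 36 m.
N² = (9.8/1025) × (1.532/36) = 4.0687 × 10⁻⁴ s⁻².
N = √(4.0687 × 10⁻⁴) = 0.020171 rad s⁻¹, so T = 2π/N = 311.50 s = 5.1917 min ≈ 5.19 min.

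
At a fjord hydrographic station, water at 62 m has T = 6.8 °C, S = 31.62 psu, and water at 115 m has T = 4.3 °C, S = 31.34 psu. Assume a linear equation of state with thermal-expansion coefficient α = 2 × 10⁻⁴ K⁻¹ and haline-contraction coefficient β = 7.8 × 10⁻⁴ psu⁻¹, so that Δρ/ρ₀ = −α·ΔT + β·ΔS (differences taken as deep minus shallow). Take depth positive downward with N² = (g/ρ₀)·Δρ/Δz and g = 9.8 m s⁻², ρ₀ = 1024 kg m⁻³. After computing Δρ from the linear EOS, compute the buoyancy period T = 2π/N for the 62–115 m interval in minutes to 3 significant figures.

ΔT = -2.5 K, ΔS = -0.28 psu (deep − shallow).
Δρ/ρ₀ = −αΔT + βΔS = 5.00 × 10⁻⁴ − 2.184 × 10⁻⁴ = 2.816 × 10⁻⁴, so Δρ ≈ 0.2884 kg m⁻³.
N² = (g/ρ₀)·Δρ/Δz = g·(Δρ/ρ₀)/Δz = 9.8 × 2.816 × 10⁻⁴ / 53 = 5.2069 × 10⁻⁵ s⁻².
N = √(5.2069 × 10⁻⁵) = 7.2159 × 10⁻³ rad s⁻¹ → T = 2π/N = 870.74 s = 14.512 min ≈ 14.5 min.

14.5 min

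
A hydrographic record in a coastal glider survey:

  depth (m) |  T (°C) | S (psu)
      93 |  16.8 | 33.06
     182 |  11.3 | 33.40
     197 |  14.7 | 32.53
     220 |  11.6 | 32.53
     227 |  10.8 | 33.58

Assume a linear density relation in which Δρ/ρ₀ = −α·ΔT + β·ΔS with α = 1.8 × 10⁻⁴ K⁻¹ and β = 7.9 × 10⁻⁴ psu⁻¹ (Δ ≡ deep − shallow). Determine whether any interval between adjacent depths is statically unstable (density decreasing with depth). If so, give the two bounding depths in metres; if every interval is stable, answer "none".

182–197 m

Evaluate Δρ/ρ₀ = −αΔT + βΔS across each adjacent pair:
  93–182 m: −αΔT+βΔS = −(1.8 × 10⁻⁴)(-5.5)+(7.9 × 10⁻⁴)(+0.34) = 1.3 × 10⁻³ → stable
  182–197 m: −αΔT+βΔS = −(1.8 × 10⁻⁴)(+3.4)+(7.9 × 10⁻⁴)(-0.87) = -1.3 × 10⁻³ → UNSTABLE
  197–220 m: −αΔT+βΔS = −(1.8 × 10⁻⁴)(-3.1)+(7.9 × 10⁻⁴)(+0.00) = 5.6 × 10⁻⁴ → stable
  220–227 m: −αΔT+βΔS = −(1.8 × 10⁻⁴)(-0.8)+(7.9 × 10⁻⁴)(+1.05) = 9.7 × 10⁻⁴ → stable
The 182–197 m interval has Δρ < 0: lighter water underlies denser water.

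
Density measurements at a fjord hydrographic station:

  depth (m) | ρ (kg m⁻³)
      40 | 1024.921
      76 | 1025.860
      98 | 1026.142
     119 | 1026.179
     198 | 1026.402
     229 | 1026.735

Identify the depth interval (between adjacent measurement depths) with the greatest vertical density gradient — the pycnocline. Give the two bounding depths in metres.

Compute the density gradient over each adjacent pair:
  40–76 m: Δρ/Δz = 0.939/36 = 0.026 kg m⁻⁴
  76–98 m: Δρ/Δz = 0.282/22 = 0.013 kg m⁻⁴
  98–119 m: Δρ/Δz = 0.037/21 = 1.8 × 10⁻³ kg m⁻⁴
  119–198 m: Δρ/Δz = 0.223/79 = 2.8 × 10⁻³ kg m⁻⁴
  198–229 m: Δρ/Δz = 0.333/31 = 0.011 kg m⁻⁴
The largest gradient is in the 40–76 m interval — the pycnocline.

40–76 m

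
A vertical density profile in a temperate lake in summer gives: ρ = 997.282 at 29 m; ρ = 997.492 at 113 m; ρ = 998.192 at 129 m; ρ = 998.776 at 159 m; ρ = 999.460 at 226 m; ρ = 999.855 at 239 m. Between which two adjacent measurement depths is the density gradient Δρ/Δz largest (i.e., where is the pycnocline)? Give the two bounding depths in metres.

113–129 m

Compute the density gradient over each adjacent pair:
  29–113 m: Δρ/Δz = 0.210/84 = 2.5 × 10⁻³ kg m⁻⁴
  113–129 m: Δρ/Δz = 0.700/16 = 0.044 kg m⁻⁴
  129–159 m: Δρ/Δz = 0.584/30 = 0.019 kg m⁻⁴
  159–226 m: Δρ/Δz = 0.684/67 = 0.010 kg m⁻⁴
  226–239 m: Δρ/Δz = 0.395/13 = 0.030 kg m⁻⁴
The largest gradient is in the 113–129 m interval — the pycnocline.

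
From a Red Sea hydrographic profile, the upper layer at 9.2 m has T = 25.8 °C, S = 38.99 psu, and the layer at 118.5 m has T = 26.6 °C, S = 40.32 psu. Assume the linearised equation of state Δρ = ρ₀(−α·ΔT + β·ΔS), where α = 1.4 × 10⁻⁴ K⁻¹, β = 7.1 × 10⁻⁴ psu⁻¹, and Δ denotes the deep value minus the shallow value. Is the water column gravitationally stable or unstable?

stable

ΔT = 26.6 − 25.8 = +0.8 K and ΔS = 40.32 − 38.99 = +1.33 psu (deep − shallow).
−αΔT = -1.12 × 10⁻⁴; βΔS = 9.443 × 10⁻⁴; sum Δρ/ρ₀ = 8.323 × 10⁻⁴.
Δρ/ρ₀ > 0, so Δρ > 0: deeper water is denser → statically stable.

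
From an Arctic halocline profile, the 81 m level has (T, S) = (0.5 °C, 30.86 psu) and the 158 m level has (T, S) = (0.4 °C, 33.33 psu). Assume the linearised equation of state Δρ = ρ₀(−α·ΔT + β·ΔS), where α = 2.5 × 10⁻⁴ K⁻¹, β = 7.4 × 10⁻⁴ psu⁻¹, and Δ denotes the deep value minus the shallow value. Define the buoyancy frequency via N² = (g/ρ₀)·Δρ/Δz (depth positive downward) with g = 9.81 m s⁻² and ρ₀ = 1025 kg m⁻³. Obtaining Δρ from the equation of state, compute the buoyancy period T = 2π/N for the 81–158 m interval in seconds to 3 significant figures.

409 s

ΔT = -0.1 K, ΔS = +2.47 psu (deep − shallow).
Δρ/ρ₀ = −αΔT + βΔS = 2.50 × 10⁻⁵ + 1.8278 × 10⁻³ = 1.8528 × 10⁻³, so Δρ ≈ 1.899 kg m⁻³.
N² = (g/ρ₀)·Δρ/Δz = g·(Δρ/ρ₀)/Δz = 9.81 × 1.8528 × 10⁻³ / 77 = 2.3605 × 10⁻⁴ s⁻².
N = √(2.3605 × 10⁻⁴) = 0.015364 rad s⁻¹ → T = 2π/N = 408.96 s ≈ 409 s.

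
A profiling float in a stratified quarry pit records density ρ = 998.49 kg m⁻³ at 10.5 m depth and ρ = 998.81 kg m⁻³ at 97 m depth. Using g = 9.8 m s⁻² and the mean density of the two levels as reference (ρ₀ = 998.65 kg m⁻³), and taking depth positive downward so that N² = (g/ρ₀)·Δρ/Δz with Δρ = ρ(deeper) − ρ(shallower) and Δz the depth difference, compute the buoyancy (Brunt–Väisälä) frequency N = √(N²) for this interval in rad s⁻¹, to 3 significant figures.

Δρ = 998.81 − 998.49 = 0.32 kg m⁻³ over Δz = 97 − 10.5 = 86.5 m.
N² = (9.8/998.65) × (0.32/86.5) = 3.6303 × 10⁻⁵ s⁻².
N = √(3.6303 × 10⁻⁵) = 6.0252 × 10⁻³ rad s⁻¹ ≈ 6.03 × 10⁻³ rad s⁻¹.
Since Δρ > 0 the layer is stably stratified.

6.03 × 10⁻³ rad s⁻¹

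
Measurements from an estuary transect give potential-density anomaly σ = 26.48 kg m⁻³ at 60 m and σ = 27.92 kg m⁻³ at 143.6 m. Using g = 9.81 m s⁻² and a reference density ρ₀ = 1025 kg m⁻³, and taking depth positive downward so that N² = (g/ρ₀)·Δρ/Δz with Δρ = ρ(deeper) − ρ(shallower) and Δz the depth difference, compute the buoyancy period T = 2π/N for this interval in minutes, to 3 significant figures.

8.16 min

Δρ = 1027.92 − 1026.48 = 1.44 kg m⁻³ over Δz = 143.6 − 60 = 83.6 m.
N² = (9.81/1025) × (1.44/83.6) = 1.6485 × 10⁻⁴ s⁻².
N = √(1.6485 × 10⁻⁴) = 0.012839 rad s⁻¹, so T = 2π/N = 489.38 s = 8.1563 min ≈ 8.16 min.
N² > 0, so the interval is statically stable.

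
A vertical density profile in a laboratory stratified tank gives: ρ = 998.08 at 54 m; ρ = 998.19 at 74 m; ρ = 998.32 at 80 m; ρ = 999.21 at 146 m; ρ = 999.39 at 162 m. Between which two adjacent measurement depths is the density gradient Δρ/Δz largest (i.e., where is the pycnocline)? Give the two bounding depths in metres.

Compute the density gradient over each adjacent pair:
  54–74 m: Δρ/Δz = 0.11/20 = 5.5 × 10⁻³ kg m⁻⁴
  74–80 m: Δρ/Δz = 0.13/6 = 0.022 kg m⁻⁴
  80–146 m: Δρ/Δz = 0.89/66 = 0.013 kg m⁻⁴
  146–162 m: Δρ/Δz = 0.18/16 = 0.011 kg m⁻⁴
The largest gradient is in the 74–80 m interval — the pycnocline.

74–80 m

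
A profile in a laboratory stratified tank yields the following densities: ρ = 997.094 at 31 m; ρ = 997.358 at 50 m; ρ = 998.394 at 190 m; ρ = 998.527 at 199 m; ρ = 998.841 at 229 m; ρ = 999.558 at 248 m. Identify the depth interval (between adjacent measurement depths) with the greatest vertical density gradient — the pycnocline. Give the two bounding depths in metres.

229–248 m

Compute the density gradient over each adjacent pair:
  31–50 m: Δρ/Δz = 0.264/19 = 0.014 kg m⁻⁴
  50–190 m: Δρ/Δz = 1.036/140 = 7.4 × 10⁻³ kg m⁻⁴
  190–199 m: Δρ/Δz = 0.133/9 = 0.015 kg m⁻⁴
  199–229 m: Δρ/Δz = 0.314/30 = 0.010 kg m⁻⁴
  229–248 m: Δρ/Δz = 0.717/19 = 0.038 kg m⁻⁴
The largest gradient is in the 229–248 m interval — the pycnocline.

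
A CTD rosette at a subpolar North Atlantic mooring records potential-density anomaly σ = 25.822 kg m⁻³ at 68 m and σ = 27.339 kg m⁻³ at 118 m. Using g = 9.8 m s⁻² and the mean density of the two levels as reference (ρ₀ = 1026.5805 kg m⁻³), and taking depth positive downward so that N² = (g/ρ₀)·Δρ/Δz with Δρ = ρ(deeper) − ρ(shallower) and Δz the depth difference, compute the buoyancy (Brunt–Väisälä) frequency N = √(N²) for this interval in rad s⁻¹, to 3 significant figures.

0.0170 rad s⁻¹

Δρ = 1027.339 − 1025.822 = 1.517 kg m⁻³ over Δz = 118 − 68 = 50 m.
N² = (9.8/1026.5805) × (1.517/50) = 2.8963 × 10⁻⁴ s⁻².
N = √(2.8963 × 10⁻⁴) = 0.017019 rad s⁻¹ ≈ 0.0170 rad s⁻¹.
A positive N² confirms static stability across the interval.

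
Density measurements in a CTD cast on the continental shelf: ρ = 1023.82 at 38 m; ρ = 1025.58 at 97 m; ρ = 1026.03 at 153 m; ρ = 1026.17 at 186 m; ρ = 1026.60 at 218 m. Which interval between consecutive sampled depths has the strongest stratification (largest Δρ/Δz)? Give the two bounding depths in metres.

38–97 m

Compute the density gradient over each adjacent pair:
  38–97 m: Δρ/Δz = 1.76/59 = 0.030 kg m⁻⁴
  97–153 m: Δρ/Δz = 0.45/56 = 8.0 × 10⁻³ kg m⁻⁴
  153–186 m: Δρ/Δz = 0.14/33 = 4.2 × 10⁻³ kg m⁻⁴
  186–218 m: Δρ/Δz = 0.43/32 = 0.013 kg m⁻⁴
The largest gradient is in the 38–97 m interval — the pycnocline.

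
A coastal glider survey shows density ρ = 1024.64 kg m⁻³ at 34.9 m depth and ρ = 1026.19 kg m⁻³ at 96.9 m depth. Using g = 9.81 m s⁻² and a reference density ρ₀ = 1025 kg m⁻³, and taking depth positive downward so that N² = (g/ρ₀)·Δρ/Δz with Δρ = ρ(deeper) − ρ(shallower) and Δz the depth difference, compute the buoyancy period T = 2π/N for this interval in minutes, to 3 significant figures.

Δρ = 1026.19 − 1024.64 = 1.55 kg m⁻³ over Δz = 96.9 − 34.9 = 62 m.
N² = (9.81/1025) × (1.55/62) = 2.3927 × 10⁻⁴ s⁻².
N = √(2.3927 × 10⁻⁴) = 0.015468 rad s⁻¹, so T = 2π/N = 406.21 s = 6.7702 min ≈ 6.77 min.
N² > 0, so the interval is statically stable.

6.77 min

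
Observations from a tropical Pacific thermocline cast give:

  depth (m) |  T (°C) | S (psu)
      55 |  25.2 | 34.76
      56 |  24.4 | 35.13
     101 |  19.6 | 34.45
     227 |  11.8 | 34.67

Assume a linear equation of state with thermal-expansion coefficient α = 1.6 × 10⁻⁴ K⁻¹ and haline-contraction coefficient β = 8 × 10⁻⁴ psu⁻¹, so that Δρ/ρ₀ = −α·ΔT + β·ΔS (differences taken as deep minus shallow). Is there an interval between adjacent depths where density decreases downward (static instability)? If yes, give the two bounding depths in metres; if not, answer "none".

Evaluate Δρ/ρ₀ = −αΔT + βΔS across each adjacent pair:
  55–56 m: −αΔT+βΔS = −(1.6 × 10⁻⁴)(-0.8)+(8 × 10⁻⁴)(+0.37) = 4.2 × 10⁻⁴ → stable
  56–101 m: −αΔT+βΔS = −(1.6 × 10⁻⁴)(-4.8)+(8 × 10⁻⁴)(-0.68) = 2.2 × 10⁻⁴ → stable
  101–227 m: −αΔT+βΔS = −(1.6 × 10⁻⁴)(-7.8)+(8 × 10⁻⁴)(+0.22) = 1.4 × 10⁻³ → stable
Every interval has Δρ > 0: the column is stably stratified throughout.

none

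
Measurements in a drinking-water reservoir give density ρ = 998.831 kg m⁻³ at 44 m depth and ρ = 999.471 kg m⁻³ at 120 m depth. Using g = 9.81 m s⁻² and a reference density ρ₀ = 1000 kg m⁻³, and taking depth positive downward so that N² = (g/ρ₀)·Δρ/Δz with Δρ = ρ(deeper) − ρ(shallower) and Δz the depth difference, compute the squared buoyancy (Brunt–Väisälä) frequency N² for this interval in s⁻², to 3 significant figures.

8.26 × 10⁻⁵ s⁻²

Δρ = 999.471 − 998.831 = 0.640 kg m⁻³ over Δz = 120 − 44 = 76 m.
N² = (9.81/1000) × (0.640/76) = 8.2611 × 10⁻⁵ s⁻² ≈ 8.26 × 10⁻⁵ s⁻².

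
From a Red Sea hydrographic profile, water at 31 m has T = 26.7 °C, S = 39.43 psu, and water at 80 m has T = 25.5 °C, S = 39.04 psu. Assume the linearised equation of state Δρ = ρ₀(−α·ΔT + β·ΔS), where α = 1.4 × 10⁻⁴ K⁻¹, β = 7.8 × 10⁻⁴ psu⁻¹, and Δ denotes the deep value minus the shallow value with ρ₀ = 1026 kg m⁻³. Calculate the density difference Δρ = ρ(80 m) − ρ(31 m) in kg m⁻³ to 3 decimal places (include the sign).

-0.140 kg m⁻³

ΔT = -1.2 K, ΔS = -0.39 psu (deep − shallow).
Δρ/ρ₀ = −(1.4 × 10⁻⁴)(-1.2) + (7.8 × 10⁻⁴)(-0.39) = -1.362 × 10⁻⁴.
Δρ = 1026 × (-1.362 × 10⁻⁴) = -0.140 kg m⁻³.
Negative Δρ: lighter below, statically unstable.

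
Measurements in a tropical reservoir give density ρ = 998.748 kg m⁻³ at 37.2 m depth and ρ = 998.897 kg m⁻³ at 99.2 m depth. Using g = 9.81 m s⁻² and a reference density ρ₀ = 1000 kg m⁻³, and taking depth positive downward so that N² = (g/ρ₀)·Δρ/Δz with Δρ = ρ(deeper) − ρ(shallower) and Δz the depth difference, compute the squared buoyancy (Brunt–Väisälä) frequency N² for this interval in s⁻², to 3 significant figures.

2.36 × 10⁻⁵ s⁻²

Δρ = 998.897 − 998.748 = 0.149 kg m⁻³ over Δz = 99.2 − 37.2 = 62 m.
N² = (9.81/1000) × (0.149/62) = 2.3576 × 10⁻⁵ s⁻² ≈ 2.36 × 10⁻⁵ s⁻².
A positive N² confirms static stability across the interval.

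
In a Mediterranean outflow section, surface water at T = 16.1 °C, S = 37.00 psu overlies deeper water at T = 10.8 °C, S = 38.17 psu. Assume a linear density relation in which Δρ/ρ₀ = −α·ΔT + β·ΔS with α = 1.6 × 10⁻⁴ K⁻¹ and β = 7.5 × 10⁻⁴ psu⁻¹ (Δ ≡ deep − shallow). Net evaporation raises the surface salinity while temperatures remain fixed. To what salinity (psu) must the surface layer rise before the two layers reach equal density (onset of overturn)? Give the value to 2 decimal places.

Neutral buoyancy requires −α(T_deep − T_surf) + β(S_deep − S_surf′) = 0.
S_surf′ = S_deep − (α/β)·ΔT = 38.17 − (1.6 × 10⁻⁴/7.5 × 10⁻⁴)·(-5.3) = 39.3007 psu.
Increase required: 39.3007 − 37.00 = 2.3007 psu.

39.30 psu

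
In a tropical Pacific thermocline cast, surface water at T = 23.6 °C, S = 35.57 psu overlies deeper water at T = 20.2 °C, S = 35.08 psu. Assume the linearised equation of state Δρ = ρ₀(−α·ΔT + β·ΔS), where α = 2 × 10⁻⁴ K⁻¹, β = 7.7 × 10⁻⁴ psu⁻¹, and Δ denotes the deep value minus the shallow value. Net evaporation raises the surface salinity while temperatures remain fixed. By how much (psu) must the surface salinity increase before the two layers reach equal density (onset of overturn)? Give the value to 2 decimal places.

Neutral buoyancy requires −α(T_deep − T_surf) + β(S_deep − S_surf′) = 0.
S_surf′ = S_deep − (α/β)·ΔT = 35.08 − (2 × 10⁻⁴/7.7 × 10⁻⁴)·(-3.4) = 35.9631 psu.
Increase required: 35.9631 − 35.57 = 0.3931 psu.

0.39 psu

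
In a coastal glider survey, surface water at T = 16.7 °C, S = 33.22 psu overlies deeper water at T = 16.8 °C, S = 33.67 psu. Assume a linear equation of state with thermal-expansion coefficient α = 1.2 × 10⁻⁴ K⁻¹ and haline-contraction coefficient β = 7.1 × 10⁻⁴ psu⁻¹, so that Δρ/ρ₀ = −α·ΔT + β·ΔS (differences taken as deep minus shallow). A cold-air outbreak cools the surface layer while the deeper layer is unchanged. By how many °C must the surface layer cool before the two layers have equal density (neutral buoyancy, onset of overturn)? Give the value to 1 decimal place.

Neutral buoyancy requires Δρ = 0, i.e. −α(T_deep − T_surf′) + β(S_deep − S_surf) = 0.
T_surf′ = T_deep − (β/α)·ΔS = 16.8 − (7.1 × 10⁻⁴/1.2 × 10⁻⁴)·(+0.45) = 14.138 °C.
Cooling required: 16.7 − (14.138) = 2.562 °C.

2.6 °C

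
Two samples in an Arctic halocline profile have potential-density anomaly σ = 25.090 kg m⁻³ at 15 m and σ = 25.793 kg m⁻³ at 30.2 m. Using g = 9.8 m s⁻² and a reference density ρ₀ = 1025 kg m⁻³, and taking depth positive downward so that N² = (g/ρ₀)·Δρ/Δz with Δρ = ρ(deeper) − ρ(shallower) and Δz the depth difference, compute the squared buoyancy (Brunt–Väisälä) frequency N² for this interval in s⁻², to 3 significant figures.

Δρ = 1025.793 − 1025.090 = 0.703 kg m⁻³ over Δz = 30.2 − 15 = 15.2 m.
N² = (9.8/1025) × (0.703/15.2) = 4.4220 × 10⁻⁴ s⁻² ≈ 4.42 × 10⁻⁴ s⁻².

4.42 × 10⁻⁴ s⁻²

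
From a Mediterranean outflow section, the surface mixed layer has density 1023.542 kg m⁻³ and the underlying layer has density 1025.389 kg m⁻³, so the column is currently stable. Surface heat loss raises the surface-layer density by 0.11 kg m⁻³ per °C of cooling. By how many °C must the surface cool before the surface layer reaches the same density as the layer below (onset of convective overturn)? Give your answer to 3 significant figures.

Density deficit of the surface layer: 1025.389 − 1023.542 = 1.847 kg m⁻³.
Required change = 1.847 / 0.11 = 16.8 °C.

16.8 °C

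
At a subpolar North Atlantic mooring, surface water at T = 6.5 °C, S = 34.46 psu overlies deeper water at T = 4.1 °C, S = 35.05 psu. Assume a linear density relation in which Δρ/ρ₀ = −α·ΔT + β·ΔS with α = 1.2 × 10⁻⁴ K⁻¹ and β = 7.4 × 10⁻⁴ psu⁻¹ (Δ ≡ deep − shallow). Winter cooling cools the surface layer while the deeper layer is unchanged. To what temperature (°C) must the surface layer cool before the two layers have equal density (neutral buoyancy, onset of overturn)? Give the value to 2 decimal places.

0.46 °C

Neutral buoyancy requires Δρ = 0, i.e. −α(T_deep − T_surf′) + β(S_deep − S_surf) = 0.
T_surf′ = T_deep − (β/α)·ΔS = 4.1 − (7.4 × 10⁻⁴/1.2 × 10⁻⁴)·(+0.59) = 0.4617 °C.
Cooling required: 6.5 − (0.4617) = 6.0383 °C.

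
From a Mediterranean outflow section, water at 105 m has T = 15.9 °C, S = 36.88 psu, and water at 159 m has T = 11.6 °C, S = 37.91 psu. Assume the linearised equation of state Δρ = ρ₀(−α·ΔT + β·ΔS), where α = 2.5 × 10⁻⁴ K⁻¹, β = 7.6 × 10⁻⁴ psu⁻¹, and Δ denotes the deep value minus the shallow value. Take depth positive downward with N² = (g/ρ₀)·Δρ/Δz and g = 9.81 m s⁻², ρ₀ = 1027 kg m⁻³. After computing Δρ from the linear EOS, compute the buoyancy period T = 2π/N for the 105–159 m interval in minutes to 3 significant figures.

ΔT = -4.3 K, ΔS = +1.03 psu (deep − shallow).
Δρ/ρ₀ = −αΔT + βΔS = 1.075 × 10⁻³ + 7.828 × 10⁻⁴ = 1.8578 × 10⁻³, so Δρ ≈ 1.908 kg m⁻³.
N² = (g/ρ₀)·Δρ/Δz = g·(Δρ/ρ₀)/Δz = 9.81 × 1.8578 × 10⁻³ / 54 = 3.3750 × 10⁻⁴ s⁻².
N = √(3.3750 × 10⁻⁴) = 0.018371 rad s⁻¹ → T = 2π/N = 342.02 s = 5.7003 min ≈ 5.70 min.

5.70 min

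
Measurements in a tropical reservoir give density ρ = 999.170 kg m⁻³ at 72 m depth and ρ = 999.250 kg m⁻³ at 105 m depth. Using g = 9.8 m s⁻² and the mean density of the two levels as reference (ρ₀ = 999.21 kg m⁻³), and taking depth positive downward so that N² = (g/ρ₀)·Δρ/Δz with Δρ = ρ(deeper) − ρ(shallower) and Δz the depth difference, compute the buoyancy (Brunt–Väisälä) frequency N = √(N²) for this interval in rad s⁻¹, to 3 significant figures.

4.88 × 10⁻³ rad s⁻¹

Δρ = 999.250 − 999.170 = 0.080 kg m⁻³ over Δz = 105 − 72 = 33 m.
N² = (9.8/999.21) × (0.080/33) = 2.3776 × 10⁻⁵ s⁻².
N = √(2.3776 × 10⁻⁵) = 4.8761 × 10⁻³ rad s⁻¹ ≈ 4.88 × 10⁻³ rad s⁻¹.
N² > 0, so the interval is statically stable.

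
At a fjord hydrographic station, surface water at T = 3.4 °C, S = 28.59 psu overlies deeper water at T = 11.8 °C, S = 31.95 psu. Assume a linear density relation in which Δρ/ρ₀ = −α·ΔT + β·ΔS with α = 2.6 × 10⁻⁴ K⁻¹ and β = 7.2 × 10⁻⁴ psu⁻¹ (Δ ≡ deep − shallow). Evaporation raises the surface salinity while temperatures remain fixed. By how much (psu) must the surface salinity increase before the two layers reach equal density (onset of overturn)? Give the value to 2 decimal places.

0.33 psu

Neutral buoyancy requires −α(T_deep − T_surf) + β(S_deep − S_surf′) = 0.
S_surf′ = S_deep − (α/β)·ΔT = 31.95 − (2.6 × 10⁻⁴/7.2 × 10⁻⁴)·(+8.4) = 28.9167 psu.
Increase required: 28.9167 − 28.59 = 0.3267 psu.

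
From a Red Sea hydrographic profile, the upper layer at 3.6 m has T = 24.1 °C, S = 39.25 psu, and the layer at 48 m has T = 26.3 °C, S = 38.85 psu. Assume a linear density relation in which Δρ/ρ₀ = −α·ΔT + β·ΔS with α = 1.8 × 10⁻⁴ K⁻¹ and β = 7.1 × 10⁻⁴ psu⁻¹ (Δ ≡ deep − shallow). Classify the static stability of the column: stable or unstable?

ΔT = 26.3 − 24.1 = +2.2 K and ΔS = 38.85 − 39.25 = -0.40 psu (deep − shallow).
−αΔT = -3.96 × 10⁻⁴; βΔS = -2.84 × 10⁻⁴; sum Δρ/ρ₀ = -6.80 × 10⁻⁴.
Δρ/ρ₀ < 0, so Δρ < 0: deeper water is lighter → statically unstable; the column would overturn.

unstable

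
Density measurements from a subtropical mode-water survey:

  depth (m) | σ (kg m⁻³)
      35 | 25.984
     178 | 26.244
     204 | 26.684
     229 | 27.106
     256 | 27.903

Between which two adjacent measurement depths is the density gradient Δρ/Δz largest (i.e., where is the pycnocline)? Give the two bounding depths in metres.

Compute the density gradient over each adjacent pair:
  35–178 m: Δρ/Δz = 0.260/143 = 1.8 × 10⁻³ kg m⁻⁴
  178–204 m: Δρ/Δz = 0.440/26 = 0.017 kg m⁻⁴
  204–229 m: Δρ/Δz = 0.422/25 = 0.017 kg m⁻⁴
  229–256 m: Δρ/Δz = 0.797/27 = 0.030 kg m⁻⁴
The largest gradient is in the 229–256 m interval — the pycnocline.

229–256 m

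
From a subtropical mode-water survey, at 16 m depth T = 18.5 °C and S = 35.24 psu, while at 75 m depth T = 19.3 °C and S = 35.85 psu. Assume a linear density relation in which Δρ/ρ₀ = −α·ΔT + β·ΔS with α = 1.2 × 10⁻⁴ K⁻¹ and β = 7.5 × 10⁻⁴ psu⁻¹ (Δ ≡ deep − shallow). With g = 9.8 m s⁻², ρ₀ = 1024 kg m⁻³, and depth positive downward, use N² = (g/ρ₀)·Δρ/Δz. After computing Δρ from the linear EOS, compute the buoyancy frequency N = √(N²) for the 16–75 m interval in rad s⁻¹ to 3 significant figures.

7.75 × 10⁻³ rad s⁻¹

ΔT = +0.8 K, ΔS = +0.61 psu (deep − shallow).
Δρ/ρ₀ = −αΔT + βΔS = -9.60 × 10⁻⁵ + 4.575 × 10⁻⁴ = 3.615 × 10⁻⁴, so Δρ ≈ 0.3702 kg m⁻³.
N² = (g/ρ₀)·Δρ/Δz = g·(Δρ/ρ₀)/Δz = 9.8 × 3.615 × 10⁻⁴ / 59 = 6.0046 × 10⁻⁵ s⁻².
N = √(6.0046 × 10⁻⁵) = 7.7489 × 10⁻³ rad s⁻¹ ≈ 7.75 × 10⁻³ rad s⁻¹.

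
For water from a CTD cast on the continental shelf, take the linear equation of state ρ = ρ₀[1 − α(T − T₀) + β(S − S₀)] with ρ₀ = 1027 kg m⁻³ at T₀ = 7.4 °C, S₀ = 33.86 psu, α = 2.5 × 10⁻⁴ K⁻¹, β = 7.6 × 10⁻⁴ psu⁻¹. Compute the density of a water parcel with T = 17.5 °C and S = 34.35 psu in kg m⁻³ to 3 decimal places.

T − T₀ = +10.1 K, S − S₀ = +0.49 psu.
Bracket = 1 − α·(+10.1) + β·(+0.49) = 1 + (-2.1526 × 10⁻³) = 0.9978474.
ρ = 1027 × 0.9978474 = 1024.789 kg m⁻³.

1024.789 kg m⁻³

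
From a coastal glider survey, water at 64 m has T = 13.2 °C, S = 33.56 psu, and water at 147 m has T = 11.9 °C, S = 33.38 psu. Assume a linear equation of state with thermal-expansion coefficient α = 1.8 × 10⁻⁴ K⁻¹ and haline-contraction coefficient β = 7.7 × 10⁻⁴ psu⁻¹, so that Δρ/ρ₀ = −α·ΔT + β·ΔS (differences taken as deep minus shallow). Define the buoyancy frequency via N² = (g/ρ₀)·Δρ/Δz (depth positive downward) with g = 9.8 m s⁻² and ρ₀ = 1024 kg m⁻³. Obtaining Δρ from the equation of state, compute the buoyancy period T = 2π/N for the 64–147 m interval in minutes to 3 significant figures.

31.2 min

ΔT = -1.3 K, ΔS = -0.18 psu (deep − shallow).
Δρ/ρ₀ = −αΔT + βΔS = 2.34 × 10⁻⁴ − 1.386 × 10⁻⁴ = 9.54 × 10⁻⁵, so Δρ ≈ 0.09769 kg m⁻³.
N² = (g/ρ₀)·Δρ/Δz = g·(Δρ/ρ₀)/Δz = 9.8 × 9.54 × 10⁻⁵ / 83 = 1.1264 × 10⁻⁵ s⁻².
N = √(1.1264 × 10⁻⁵) = 3.3562 × 10⁻³ rad s⁻¹ → T = 2π/N = 1.8721 × 10³ s = 31.202 min ≈ 31.2 min.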